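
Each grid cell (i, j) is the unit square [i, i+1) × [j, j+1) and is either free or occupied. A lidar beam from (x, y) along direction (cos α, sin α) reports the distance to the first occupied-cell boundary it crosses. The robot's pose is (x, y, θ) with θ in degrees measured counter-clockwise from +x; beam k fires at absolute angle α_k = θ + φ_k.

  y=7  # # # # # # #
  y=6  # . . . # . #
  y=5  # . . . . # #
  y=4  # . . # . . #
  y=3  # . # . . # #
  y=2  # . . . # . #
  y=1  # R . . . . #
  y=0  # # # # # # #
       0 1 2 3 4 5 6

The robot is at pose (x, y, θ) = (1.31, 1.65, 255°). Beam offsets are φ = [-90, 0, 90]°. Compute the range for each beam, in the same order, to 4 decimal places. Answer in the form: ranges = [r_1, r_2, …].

ranges = [0.3209, 0.6729, 2.5114]

beam 1: φ=-90°, α=165°
  cosα=-0.9659 sinα=0.2588 | (1,1) | tMaxX 0.3209 tMaxY 1.3523 | tΔX 1.0353 tΔY 3.8637
    t=0.3209 [x] (0,1) — stop
  → r_1 = 0.3209
beam 2: φ=0°, α=255°
  cosα=-0.2588 sinα=-0.9659 | (1,1) | tMaxX 1.1977 tMaxY 0.6729 | tΔX 3.8637 tΔY 1.0353
    t=0.6729 [y] (1,0) — stop
  → r_2 = 0.6729
beam 3: φ=90°, α=345°
  cosα=0.9659 sinα=-0.2588 | (1,1) | tMaxX 0.7143 tMaxY 2.5114 | tΔX 1.0353 tΔY 3.8637
    t=0.7143 [x] (2,1)
    t=1.7496 [x] (3,1)
    t=2.5114 [y] (3,0) — stop
  → r_3 = 2.5114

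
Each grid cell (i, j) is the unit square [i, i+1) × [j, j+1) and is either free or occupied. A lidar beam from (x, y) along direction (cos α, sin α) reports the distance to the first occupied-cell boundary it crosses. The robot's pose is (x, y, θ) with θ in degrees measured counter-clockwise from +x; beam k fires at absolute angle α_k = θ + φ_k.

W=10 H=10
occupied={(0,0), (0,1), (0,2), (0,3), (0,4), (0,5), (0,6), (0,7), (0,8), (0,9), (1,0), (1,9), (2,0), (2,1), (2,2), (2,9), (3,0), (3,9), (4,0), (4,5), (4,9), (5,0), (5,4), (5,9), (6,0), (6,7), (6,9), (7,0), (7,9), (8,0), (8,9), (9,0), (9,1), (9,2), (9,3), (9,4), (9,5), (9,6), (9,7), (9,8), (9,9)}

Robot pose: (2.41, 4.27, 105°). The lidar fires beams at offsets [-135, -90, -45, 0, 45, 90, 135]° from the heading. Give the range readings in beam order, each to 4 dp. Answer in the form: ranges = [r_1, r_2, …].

ranges = [6.5400, 2.6814, 5.4617, 4.8969, 1.6281, 1.4597, 2.8200]

beam 1: φ=-135°, α=330°
  d=(0.8660,-0.5000)  start (2,4)  tX=0.6813 tY=0.5400  stride 1/|dx|=1.1547 1/|dy|=2.0000
    cross y-line → (2,3), t=0.5400
    cross x-line → (3,3), t=0.6813
    cross x-line → (4,3), t=1.8360
    cross y-line → (4,2), t=2.5400
    cross x-line → (5,2), t=2.9907
    cross x-line → (6,2), t=4.1454
    cross y-line → (6,1), t=4.5400
    cross x-line → (7,1), t=5.3001
    cross x-line → (8,1), t=6.4548
    cross y-line → (8,0), t=6.5400 (wall)
  → r_1 = 6.5400
beam 2: φ=-90°, α=15°
  d=(0.9659,0.2588)  start (2,4)  tX=0.6108 tY=2.8205  stride 1/|dx|=1.0353 1/|dy|=3.8637
    cross x-line → (3,4), t=0.6108
    cross x-line → (4,4), t=1.6461
    cross x-line → (5,4), t=2.6814 (wall)
  → r_2 = 2.6814
beam 3: φ=-45°, α=60°
  d=(0.5000,0.8660)  start (2,4)  tX=1.1800 tY=0.8429  stride 1/|dx|=2.0000 1/|dy|=1.1547
    cross y-line → (2,5), t=0.8429
    cross x-line → (3,5), t=1.1800
    cross y-line → (3,6), t=1.9976
    cross y-line → (3,7), t=3.1523
    cross x-line → (4,7), t=3.1800
    cross y-line → (4,8), t=4.3070
    cross x-line → (5,8), t=5.1800
    cross y-line → (5,9), t=5.4617 (wall)
  → r_3 = 5.4617
beam 4: φ=0°, α=105°
  d=(-0.2588,0.9659)  start (2,4)  tX=1.5841 tY=0.7558  stride 1/|dx|=3.8637 1/|dy|=1.0353
    cross y-line → (2,5), t=0.7558
    cross x-line → (1,5), t=1.5841
    cross y-line → (1,6), t=1.7910
    cross y-line → (1,7), t=2.8263
    cross y-line → (1,8), t=3.8616
    cross y-line → (1,9), t=4.8969 (wall)
  → r_4 = 4.8969
beam 5: φ=45°, α=150°
  d=(-0.8660,0.5000)  start (2,4)  tX=0.4734 tY=1.4600  stride 1/|dx|=1.1547 1/|dy|=2.0000
    cross x-line → (1,4), t=0.4734
    cross y-line → (1,5), t=1.4600
    cross x-line → (0,5), t=1.6281 (wall)
  → r_5 = 1.6281
beam 6: φ=90°, α=195°
  d=(-0.9659,-0.2588)  start (2,4)  tX=0.4245 tY=1.0432  stride 1/|dx|=1.0353 1/|dy|=3.8637
    cross x-line → (1,4), t=0.4245
    cross y-line → (1,3), t=1.0432
    cross x-line → (0,3), t=1.4597 (wall)
  → r_6 = 1.4597
beam 7: φ=135°, α=240°
  d=(-0.5000,-0.8660)  start (2,4)  tX=0.8200 tY=0.3118  stride 1/|dx|=2.0000 1/|dy|=1.1547
    cross y-line → (2,3), t=0.3118
    cross x-line → (1,3), t=0.8200
    cross y-line → (1,2), t=1.4665
    cross y-line → (1,1), t=2.6212
    cross x-line → (0,1), t=2.8200 (wall)
  → r_7 = 2.8200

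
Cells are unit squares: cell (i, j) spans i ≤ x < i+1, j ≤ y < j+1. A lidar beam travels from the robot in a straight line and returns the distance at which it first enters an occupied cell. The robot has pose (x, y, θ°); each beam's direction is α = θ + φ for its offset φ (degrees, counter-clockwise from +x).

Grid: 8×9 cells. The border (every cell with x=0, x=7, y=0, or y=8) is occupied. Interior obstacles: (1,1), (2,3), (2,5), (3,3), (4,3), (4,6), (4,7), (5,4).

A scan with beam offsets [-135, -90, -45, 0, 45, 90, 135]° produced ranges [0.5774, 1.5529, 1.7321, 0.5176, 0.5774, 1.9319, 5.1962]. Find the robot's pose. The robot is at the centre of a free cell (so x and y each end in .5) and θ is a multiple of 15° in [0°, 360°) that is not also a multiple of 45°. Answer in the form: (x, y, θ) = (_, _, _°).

(x, y, θ) = (2.5, 4.5, 255°)

The pose lattice has 34·16 = 544 candidates. Test each by forward raycasting.
  (5.5, 5.5, 285°): beam 1 = 1.0000 ≠ 0.5774 ✗
  (3.5, 7.5, 150°): beam 1 = 0.5176 ≠ 0.5774 ✗
  (6.5, 6.5, 210°): beam 1 = 1.5529 ≠ 0.5774 ✗
  (4.5, 1.5, 285°): beam 1 = 4.0415 ≠ 0.5774 ✗
  …
  (2.5, 4.5, 255°): r_1=0.5774, r_2=1.5529, r_3=1.7321, r_4=0.5176, r_5=0.5774, r_6=1.9319, r_7=5.1962 — all match ✓
Only this pose fits every beam.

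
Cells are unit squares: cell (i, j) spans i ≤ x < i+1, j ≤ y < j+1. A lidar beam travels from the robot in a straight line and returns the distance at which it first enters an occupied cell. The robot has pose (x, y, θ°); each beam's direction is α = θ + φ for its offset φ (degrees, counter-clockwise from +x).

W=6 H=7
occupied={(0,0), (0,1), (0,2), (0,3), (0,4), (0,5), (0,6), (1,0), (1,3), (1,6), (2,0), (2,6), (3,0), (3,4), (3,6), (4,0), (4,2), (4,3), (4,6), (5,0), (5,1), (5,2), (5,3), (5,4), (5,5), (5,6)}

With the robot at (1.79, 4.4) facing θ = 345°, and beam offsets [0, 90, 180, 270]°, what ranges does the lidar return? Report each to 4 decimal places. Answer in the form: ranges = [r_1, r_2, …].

beam 1: φ=0°, α=345°
  dir = (cos 345°, sin 345°) = (0.9659, -0.2588); from cell (1,4)
  next x-line at t=0.2174, next y-line at t=1.5455; Δt_x=1.0353, Δt_y=3.8637
    x: enter (2,4) at t=0.2174
    x: enter (3,4) at t=1.2527 ← occupied
  → r_1 = 1.2527
beam 2: φ=90°, α=75°
  dir = (cos 75°, sin 75°) = (0.2588, 0.9659); from cell (1,4)
  next x-line at t=0.8114, next y-line at t=0.6212; Δt_x=3.8637, Δt_y=1.0353
    y: enter (1,5) at t=0.6212
    x: enter (2,5) at t=0.8114
    y: enter (2,6) at t=1.6564 ← occupied
  → r_2 = 1.6564
beam 3: φ=180°, α=165°
  dir = (cos 165°, sin 165°) = (-0.9659, 0.2588); from cell (1,4)
  next x-line at t=0.8179, next y-line at t=2.3182; Δt_x=1.0353, Δt_y=3.8637
    x: enter (0,4) at t=0.8179 ← occupied
  → r_3 = 0.8179
beam 4: φ=270°, α=255°
  dir = (cos 255°, sin 255°) = (-0.2588, -0.9659); from cell (1,4)
  next x-line at t=3.0523, next y-line at t=0.4141; Δt_x=3.8637, Δt_y=1.0353
    y: enter (1,3) at t=0.4141 ← occupied
  → r_4 = 0.4141

ranges = [1.2527, 1.6564, 0.8179, 0.4141]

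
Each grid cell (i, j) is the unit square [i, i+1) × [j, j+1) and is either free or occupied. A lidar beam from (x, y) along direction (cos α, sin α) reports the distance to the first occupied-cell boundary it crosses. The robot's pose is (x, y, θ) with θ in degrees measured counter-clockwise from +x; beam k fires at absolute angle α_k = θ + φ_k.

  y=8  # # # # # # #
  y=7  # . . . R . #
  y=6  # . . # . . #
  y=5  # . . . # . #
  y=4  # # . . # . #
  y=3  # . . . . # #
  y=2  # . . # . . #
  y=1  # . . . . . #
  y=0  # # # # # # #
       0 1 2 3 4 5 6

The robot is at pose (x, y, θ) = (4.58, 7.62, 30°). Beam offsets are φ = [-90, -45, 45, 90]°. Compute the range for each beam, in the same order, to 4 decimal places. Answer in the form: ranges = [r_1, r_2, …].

ranges = [2.8400, 1.4701, 0.3934, 0.4388]

beam 1: φ=-90°, α=300°
  d=(0.5000,-0.8660)  start (4,7)  tX=0.8400 tY=0.7159  stride 1/|dx|=2.0000 1/|dy|=1.1547
    cross y-line → (4,6), t=0.7159
    cross x-line → (5,6), t=0.8400
    cross y-line → (5,5), t=1.8706
    cross x-line → (6,5), t=2.8400 (wall)
  → r_1 = 2.8400
beam 2: φ=-45°, α=345°
  d=(0.9659,-0.2588)  start (4,7)  tX=0.4348 tY=2.3955  stride 1/|dx|=1.0353 1/|dy|=3.8637
    cross x-line → (5,7), t=0.4348
    cross x-line → (6,7), t=1.4701 (wall)
  → r_2 = 1.4701
beam 3: φ=45°, α=75°
  d=(0.2588,0.9659)  start (4,7)  tX=1.6228 tY=0.3934  stride 1/|dx|=3.8637 1/|dy|=1.0353
    cross y-line → (4,8), t=0.3934 (wall)
  → r_3 = 0.3934
beam 4: φ=90°, α=120°
  d=(-0.5000,0.8660)  start (4,7)  tX=1.1600 tY=0.4388  stride 1/|dx|=2.0000 1/|dy|=1.1547
    cross y-line → (4,8), t=0.4388 (wall)
  → r_4 = 0.4388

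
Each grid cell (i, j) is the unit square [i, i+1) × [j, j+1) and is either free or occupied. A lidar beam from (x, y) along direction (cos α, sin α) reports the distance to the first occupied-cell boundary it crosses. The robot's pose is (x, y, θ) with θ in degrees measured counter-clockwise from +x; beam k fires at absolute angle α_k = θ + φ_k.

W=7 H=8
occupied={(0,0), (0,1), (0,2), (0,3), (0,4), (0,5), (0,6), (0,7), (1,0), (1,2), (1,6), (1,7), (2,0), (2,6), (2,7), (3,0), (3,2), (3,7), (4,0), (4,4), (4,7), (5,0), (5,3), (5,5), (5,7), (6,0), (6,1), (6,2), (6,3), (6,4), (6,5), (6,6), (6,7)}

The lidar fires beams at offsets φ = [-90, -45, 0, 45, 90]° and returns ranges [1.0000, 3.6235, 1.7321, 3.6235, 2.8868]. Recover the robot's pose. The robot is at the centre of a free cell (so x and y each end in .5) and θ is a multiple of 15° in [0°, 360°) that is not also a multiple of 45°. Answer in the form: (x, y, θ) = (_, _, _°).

(x, y, θ) = (2.5, 3.5, 30°)

Candidates: 23 free-cell centres × 16 headings = 368 poses. Raycast each; keep the one whose scan matches to 4 dp.
  (5.5, 1.5, 105°): beam 1 = 0.5176 ≠ 1.0000 ✗
  (5.5, 1.5, 255°): beam 1 = 1.9319 ≠ 1.0000 ✗
  (3.5, 4.5, 300°): beam 1 = 2.8868 ≠ 1.0000 ✗
  (3.5, 4.5, 165°): beam 1 = 2.5882 ≠ 1.0000 ✗
  …
  (2.5, 3.5, 30°): r_1=1.0000, r_2=3.6235, r_3=1.7321, r_4=3.6235, r_5=2.8868 — all match ✓
No second candidate reproduces the full scan.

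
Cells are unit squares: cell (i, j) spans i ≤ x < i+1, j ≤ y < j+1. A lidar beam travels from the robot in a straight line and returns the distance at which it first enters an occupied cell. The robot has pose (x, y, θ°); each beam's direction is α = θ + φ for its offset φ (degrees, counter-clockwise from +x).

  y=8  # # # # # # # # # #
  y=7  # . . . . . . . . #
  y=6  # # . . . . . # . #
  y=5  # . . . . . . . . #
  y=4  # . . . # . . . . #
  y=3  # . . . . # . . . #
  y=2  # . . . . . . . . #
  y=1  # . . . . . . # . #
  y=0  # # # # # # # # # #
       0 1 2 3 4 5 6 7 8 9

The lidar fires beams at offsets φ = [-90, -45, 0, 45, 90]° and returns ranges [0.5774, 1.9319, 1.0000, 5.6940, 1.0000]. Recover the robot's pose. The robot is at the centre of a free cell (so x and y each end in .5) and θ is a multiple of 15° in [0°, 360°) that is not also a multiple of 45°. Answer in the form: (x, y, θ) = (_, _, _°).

Candidates: 51 free-cell centres × 16 headings = 816 poses. Raycast each; keep the one whose scan matches to 4 dp.
  (5.5, 1.5, 240°): beam 1 = 5.1962 ≠ 0.5774 ✗
  (2.5, 1.5, 345°): beam 1 = 0.5176 ≠ 0.5774 ✗
  (6.5, 4.5, 240°): beam 1 = 6.3509 ≠ 0.5774 ✗
  (4.5, 6.5, 15°): beam 1 = 1.5529 ≠ 0.5774 ✗
  (1.5, 2.5, 75°): beam 1 = 5.6940 ≠ 0.5774 ✗
  …
  (8.5, 7.5, 210°): r_1=0.5774, r_2=1.9319, r_3=1.0000, r_4=5.6940, r_5=1.0000 — all match ✓
No second candidate reproduces the full scan.

(x, y, θ) = (8.5, 7.5, 210°)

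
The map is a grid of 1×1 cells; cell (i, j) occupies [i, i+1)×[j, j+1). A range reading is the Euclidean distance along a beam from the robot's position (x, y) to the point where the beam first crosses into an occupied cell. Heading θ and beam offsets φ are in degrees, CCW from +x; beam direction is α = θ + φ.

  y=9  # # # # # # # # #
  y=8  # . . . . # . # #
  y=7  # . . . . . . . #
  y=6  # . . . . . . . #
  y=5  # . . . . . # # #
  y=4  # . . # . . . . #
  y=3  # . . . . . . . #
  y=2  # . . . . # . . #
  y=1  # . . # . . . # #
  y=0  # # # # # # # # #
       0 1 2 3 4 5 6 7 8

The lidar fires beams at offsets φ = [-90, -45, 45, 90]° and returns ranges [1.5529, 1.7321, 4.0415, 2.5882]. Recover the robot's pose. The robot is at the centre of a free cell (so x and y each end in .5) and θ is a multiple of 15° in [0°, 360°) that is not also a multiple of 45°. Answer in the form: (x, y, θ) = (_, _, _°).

Candidates: 48 free-cell centres × 16 headings = 768 poses. Raycast each; keep the one whose scan matches to 4 dp.
  (7.5, 7.5, 195°): beam 1 = 0.5176 ≠ 1.5529 ✗
  (6.5, 7.5, 255°): beam 1 = 5.6940 ≠ 1.5529 ✗
  (4.5, 4.5, 210°): beam 1 = 5.1962 ≠ 1.5529 ✗
  …
  (4.5, 7.5, 165°): r_1=1.5529, r_2=1.7321, r_3=4.0415, r_4=2.5882 — all match ✓
No second candidate reproduces the full scan.

(x, y, θ) = (4.5, 7.5, 165°)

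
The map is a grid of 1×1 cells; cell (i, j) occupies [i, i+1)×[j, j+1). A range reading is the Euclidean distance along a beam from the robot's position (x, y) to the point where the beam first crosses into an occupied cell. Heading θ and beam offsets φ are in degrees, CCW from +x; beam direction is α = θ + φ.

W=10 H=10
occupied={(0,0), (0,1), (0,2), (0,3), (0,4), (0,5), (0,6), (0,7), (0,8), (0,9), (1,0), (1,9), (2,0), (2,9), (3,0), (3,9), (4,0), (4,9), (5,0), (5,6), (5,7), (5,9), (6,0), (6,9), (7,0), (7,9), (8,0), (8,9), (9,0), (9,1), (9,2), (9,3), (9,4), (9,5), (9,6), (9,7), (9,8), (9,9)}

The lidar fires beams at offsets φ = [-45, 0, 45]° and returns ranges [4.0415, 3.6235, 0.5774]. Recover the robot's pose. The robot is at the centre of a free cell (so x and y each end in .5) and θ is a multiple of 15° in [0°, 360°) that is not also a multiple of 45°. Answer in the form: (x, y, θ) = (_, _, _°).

Enumerate (i+0.5, j+0.5, θ) over the 62 free cells and 16 admissible headings. For each, cast all 3 beams and compare to the given ranges.
  (2.5, 6.5, 285°): beam 1 = 3.0000 ≠ 4.0415 ✗
  (8.5, 7.5, 105°): beam 1 = 1.0000 ≠ 4.0415 ✗
  (4.5, 1.5, 30°): beam 1 = 1.9319 ≠ 4.0415 ✗
  (2.5, 4.5, 300°): beam 1 = 3.6235 ≠ 4.0415 ✗
  …
  (5.5, 5.5, 15°): r_1=4.0415, r_2=3.6235, r_3=0.5774 — all match ✓
No second candidate reproduces the full scan.

(x, y, θ) = (5.5, 5.5, 15°)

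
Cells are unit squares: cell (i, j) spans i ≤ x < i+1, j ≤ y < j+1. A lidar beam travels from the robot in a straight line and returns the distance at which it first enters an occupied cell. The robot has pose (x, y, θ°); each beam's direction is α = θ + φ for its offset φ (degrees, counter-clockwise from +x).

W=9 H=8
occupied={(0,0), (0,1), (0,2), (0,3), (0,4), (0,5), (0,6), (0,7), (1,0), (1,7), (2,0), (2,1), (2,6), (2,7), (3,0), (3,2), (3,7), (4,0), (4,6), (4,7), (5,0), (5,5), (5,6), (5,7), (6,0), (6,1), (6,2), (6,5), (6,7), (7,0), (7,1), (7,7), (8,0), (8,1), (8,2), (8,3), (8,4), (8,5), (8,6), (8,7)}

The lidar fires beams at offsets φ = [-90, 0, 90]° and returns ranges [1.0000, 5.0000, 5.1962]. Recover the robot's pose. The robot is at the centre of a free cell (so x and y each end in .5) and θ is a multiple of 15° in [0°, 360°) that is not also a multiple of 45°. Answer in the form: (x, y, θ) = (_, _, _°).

Candidates: 32 free-cell centres × 16 headings = 512 poses. Raycast each; keep the one whose scan matches to 4 dp.
  (4.5, 5.5, 120°): beam 1 = 0.5774 ≠ 1.0000 ✗
  (2.5, 5.5, 30°): beam 1 = 2.8868 ≠ 1.0000 ✗
  (4.5, 3.5, 285°): beam 1 = 3.6235 ≠ 1.0000 ✗
  (7.5, 2.5, 150°): beam 2 = 0.5774 ≠ 5.0000 ✗
  …
  (3.5, 5.5, 240°): r_1=1.0000, r_2=5.0000, r_3=5.1962 — all match ✓
No second candidate reproduces the full scan.

(x, y, θ) = (3.5, 5.5, 240°)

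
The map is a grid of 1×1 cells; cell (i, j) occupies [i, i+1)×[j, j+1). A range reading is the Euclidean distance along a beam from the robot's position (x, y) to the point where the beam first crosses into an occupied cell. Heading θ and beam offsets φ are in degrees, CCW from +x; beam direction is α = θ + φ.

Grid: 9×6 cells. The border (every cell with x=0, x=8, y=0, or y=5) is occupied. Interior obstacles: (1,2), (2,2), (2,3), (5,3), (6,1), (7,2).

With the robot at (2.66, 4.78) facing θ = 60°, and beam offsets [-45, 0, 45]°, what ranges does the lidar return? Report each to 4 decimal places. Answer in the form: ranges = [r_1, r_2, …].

beam 1: φ=-45°, α=15°
  dir = (cos 15°, sin 15°) = (0.9659, 0.2588); from cell (2,4)
  next x-line at t=0.3520, next y-line at t=0.8500; Δt_x=1.0353, Δt_y=3.8637
    x: enter (3,4) at t=0.3520
    y: enter (3,5) at t=0.8500 ← occupied
  → r_1 = 0.8500
beam 2: φ=0°, α=60°
  dir = (cos 60°, sin 60°) = (0.5000, 0.8660); from cell (2,4)
  next x-line at t=0.6800, next y-line at t=0.2540; Δt_x=2.0000, Δt_y=1.1547
    y: enter (2,5) at t=0.2540 ← occupied
  → r_2 = 0.2540
beam 3: φ=45°, α=105°
  dir = (cos 105°, sin 105°) = (-0.2588, 0.9659); from cell (2,4)
  next x-line at t=2.5500, next y-line at t=0.2278; Δt_x=3.8637, Δt_y=1.0353
    y: enter (2,5) at t=0.2278 ← occupied
  → r_3 = 0.2278

ranges = [0.8500, 0.2540, 0.2278]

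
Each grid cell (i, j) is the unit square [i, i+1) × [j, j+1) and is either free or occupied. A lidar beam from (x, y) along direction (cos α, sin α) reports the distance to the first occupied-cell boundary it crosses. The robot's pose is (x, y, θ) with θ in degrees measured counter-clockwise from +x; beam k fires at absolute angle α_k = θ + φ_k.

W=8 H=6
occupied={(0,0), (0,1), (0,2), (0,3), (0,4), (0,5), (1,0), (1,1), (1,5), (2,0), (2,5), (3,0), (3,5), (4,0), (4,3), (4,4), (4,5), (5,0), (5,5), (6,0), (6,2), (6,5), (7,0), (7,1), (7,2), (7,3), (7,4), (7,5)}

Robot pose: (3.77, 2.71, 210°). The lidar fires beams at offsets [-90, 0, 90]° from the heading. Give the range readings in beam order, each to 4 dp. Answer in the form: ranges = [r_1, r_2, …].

beam 1: φ=-90°, α=120°
  direction (-0.5000, 0.8660); cell (3,2); t to first gridline: x 1.5400, y 0.3349 (then +2.0000 / +1.1547)
    (3,3) via y @ 0.3349
    (3,4) via y @ 1.4896
    (2,4) via x @ 1.5400
    (2,5) via y @ 2.6443  # hit
  → r_1 = 2.6443
beam 2: φ=0°, α=210°
  direction (-0.8660, -0.5000); cell (3,2); t to first gridline: x 0.8891, y 1.4200 (then +1.1547 / +2.0000)
    (2,2) via x @ 0.8891
    (2,1) via y @ 1.4200
    (1,1) via x @ 2.0438  # hit
  → r_2 = 2.0438
beam 3: φ=90°, α=300°
  direction (0.5000, -0.8660); cell (3,2); t to first gridline: x 0.4600, y 0.8198 (then +2.0000 / +1.1547)
    (4,2) via x @ 0.4600
    (4,1) via y @ 0.8198
    (4,0) via y @ 1.9745  # hit
  → r_3 = 1.9745

ranges = [2.6443, 2.0438, 1.9745]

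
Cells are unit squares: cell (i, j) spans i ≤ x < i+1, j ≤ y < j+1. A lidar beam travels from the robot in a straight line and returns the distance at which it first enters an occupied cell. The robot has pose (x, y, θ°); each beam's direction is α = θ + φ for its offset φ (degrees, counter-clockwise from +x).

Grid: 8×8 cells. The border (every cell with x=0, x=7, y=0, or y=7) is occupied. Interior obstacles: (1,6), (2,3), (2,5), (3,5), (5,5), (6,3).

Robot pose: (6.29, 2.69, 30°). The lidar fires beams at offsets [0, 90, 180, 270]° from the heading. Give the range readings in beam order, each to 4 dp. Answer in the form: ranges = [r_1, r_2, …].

beam 1: φ=0°, α=30°
  d=(0.8660,0.5000)  start (6,2)  tX=0.8198 tY=0.6200  stride 1/|dx|=1.1547 1/|dy|=2.0000
    cross y-line → (6,3), t=0.6200 (wall)
  → r_1 = 0.6200
beam 2: φ=90°, α=120°
  d=(-0.5000,0.8660)  start (6,2)  tX=0.5800 tY=0.3580  stride 1/|dx|=2.0000 1/|dy|=1.1547
    cross y-line → (6,3), t=0.3580 (wall)
  → r_2 = 0.3580
beam 3: φ=180°, α=210°
  d=(-0.8660,-0.5000)  start (6,2)  tX=0.3349 tY=1.3800  stride 1/|dx|=1.1547 1/|dy|=2.0000
    cross x-line → (5,2), t=0.3349
    cross y-line → (5,1), t=1.3800
    cross x-line → (4,1), t=1.4896
    cross x-line → (3,1), t=2.6443
    cross y-line → (3,0), t=3.3800 (wall)
  → r_3 = 3.3800
beam 4: φ=270°, α=300°
  d=(0.5000,-0.8660)  start (6,2)  tX=1.4200 tY=0.7967  stride 1/|dx|=2.0000 1/|dy|=1.1547
    cross y-line → (6,1), t=0.7967
    cross x-line → (7,1), t=1.4200 (wall)
  → r_4 = 1.4200

ranges = [0.6200, 0.3580, 3.3800, 1.4200]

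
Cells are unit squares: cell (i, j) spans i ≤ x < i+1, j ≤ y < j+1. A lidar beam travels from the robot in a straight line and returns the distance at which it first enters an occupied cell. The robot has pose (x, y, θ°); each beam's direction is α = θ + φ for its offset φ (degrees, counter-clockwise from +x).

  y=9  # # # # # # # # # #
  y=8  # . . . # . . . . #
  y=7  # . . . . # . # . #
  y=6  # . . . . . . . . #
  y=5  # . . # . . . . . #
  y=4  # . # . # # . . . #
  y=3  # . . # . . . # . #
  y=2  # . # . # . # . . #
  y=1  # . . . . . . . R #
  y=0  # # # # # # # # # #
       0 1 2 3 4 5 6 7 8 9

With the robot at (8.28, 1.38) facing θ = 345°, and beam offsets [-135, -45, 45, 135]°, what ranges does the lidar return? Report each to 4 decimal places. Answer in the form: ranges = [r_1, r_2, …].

beam 1: φ=-135°, α=210°
  d=(-0.8660,-0.5000)  start (8,1)  tX=0.3233 tY=0.7600  stride 1/|dx|=1.1547 1/|dy|=2.0000
    cross x-line → (7,1), t=0.3233
    cross y-line → (7,0), t=0.7600 (wall)
  → r_1 = 0.7600
beam 2: φ=-45°, α=300°
  d=(0.5000,-0.8660)  start (8,1)  tX=1.4400 tY=0.4388  stride 1/|dx|=2.0000 1/|dy|=1.1547
    cross y-line → (8,0), t=0.4388 (wall)
  → r_2 = 0.4388
beam 3: φ=45°, α=30°
  d=(0.8660,0.5000)  start (8,1)  tX=0.8314 tY=1.2400  stride 1/|dx|=1.1547 1/|dy|=2.0000
    cross x-line → (9,1), t=0.8314 (wall)
  → r_3 = 0.8314
beam 4: φ=135°, α=120°
  d=(-0.5000,0.8660)  start (8,1)  tX=0.5600 tY=0.7159  stride 1/|dx|=2.0000 1/|dy|=1.1547
    cross x-line → (7,1), t=0.5600
    cross y-line → (7,2), t=0.7159
    cross y-line → (7,3), t=1.8706 (wall)
  → r_4 = 1.8706

ranges = [0.7600, 0.4388, 0.8314, 1.8706]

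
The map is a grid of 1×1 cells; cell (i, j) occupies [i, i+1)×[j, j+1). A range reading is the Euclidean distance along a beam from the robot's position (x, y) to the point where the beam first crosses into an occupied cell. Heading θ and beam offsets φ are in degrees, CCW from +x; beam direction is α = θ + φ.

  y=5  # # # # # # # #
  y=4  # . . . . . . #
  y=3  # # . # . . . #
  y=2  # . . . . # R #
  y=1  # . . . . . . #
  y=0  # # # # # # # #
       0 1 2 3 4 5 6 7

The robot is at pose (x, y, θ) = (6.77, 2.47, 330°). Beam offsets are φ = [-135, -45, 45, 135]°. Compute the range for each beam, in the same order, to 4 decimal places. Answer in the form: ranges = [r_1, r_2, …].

ranges = [0.7972, 0.8887, 0.2381, 2.6192]

beam 1: φ=-135°, α=195°
  dir = (cos 195°, sin 195°) = (-0.9659, -0.2588); from cell (6,2)
  next x-line at t=0.7972, next y-line at t=1.8159; Δt_x=1.0353, Δt_y=3.8637
    x: enter (5,2) at t=0.7972 ← occupied
  → r_1 = 0.7972
beam 2: φ=-45°, α=285°
  dir = (cos 285°, sin 285°) = (0.2588, -0.9659); from cell (6,2)
  next x-line at t=0.8887, next y-line at t=0.4866; Δt_x=3.8637, Δt_y=1.0353
    y: enter (6,1) at t=0.4866
    x: enter (7,1) at t=0.8887 ← occupied
  → r_2 = 0.8887
beam 3: φ=45°, α=15°
  dir = (cos 15°, sin 15°) = (0.9659, 0.2588); from cell (6,2)
  next x-line at t=0.2381, next y-line at t=2.0478; Δt_x=1.0353, Δt_y=3.8637
    x: enter (7,2) at t=0.2381 ← occupied
  → r_3 = 0.2381
beam 4: φ=135°, α=105°
  dir = (cos 105°, sin 105°) = (-0.2588, 0.9659); from cell (6,2)
  next x-line at t=2.9751, next y-line at t=0.5487; Δt_x=3.8637, Δt_y=1.0353
    y: enter (6,3) at t=0.5487
    y: enter (6,4) at t=1.5840
    y: enter (6,5) at t=2.6192 ← occupied
  → r_4 = 2.6192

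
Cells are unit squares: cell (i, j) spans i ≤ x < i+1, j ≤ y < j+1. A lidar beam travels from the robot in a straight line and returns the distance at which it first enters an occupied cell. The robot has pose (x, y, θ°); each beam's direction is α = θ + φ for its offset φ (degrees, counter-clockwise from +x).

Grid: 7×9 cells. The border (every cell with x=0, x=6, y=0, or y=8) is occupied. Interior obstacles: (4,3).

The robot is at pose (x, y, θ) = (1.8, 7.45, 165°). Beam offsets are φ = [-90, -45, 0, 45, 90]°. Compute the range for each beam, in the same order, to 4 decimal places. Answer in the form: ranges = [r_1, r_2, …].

ranges = [0.5694, 0.6351, 0.8282, 0.9238, 3.0910]

beam 1: φ=-90°, α=75°
  dir = (cos 75°, sin 75°) = (0.2588, 0.9659); from cell (1,7)
  next x-line at t=0.7727, next y-line at t=0.5694; Δt_x=3.8637, Δt_y=1.0353
    y: enter (1,8) at t=0.5694 ← occupied
  → r_1 = 0.5694
beam 2: φ=-45°, α=120°
  dir = (cos 120°, sin 120°) = (-0.5000, 0.8660); from cell (1,7)
  next x-line at t=1.6000, next y-line at t=0.6351; Δt_x=2.0000, Δt_y=1.1547
    y: enter (1,8) at t=0.6351 ← occupied
  → r_2 = 0.6351
beam 3: φ=0°, α=165°
  dir = (cos 165°, sin 165°) = (-0.9659, 0.2588); from cell (1,7)
  next x-line at t=0.8282, next y-line at t=2.1250; Δt_x=1.0353, Δt_y=3.8637
    x: enter (0,7) at t=0.8282 ← occupied
  → r_3 = 0.8282
beam 4: φ=45°, α=210°
  dir = (cos 210°, sin 210°) = (-0.8660, -0.5000); from cell (1,7)
  next x-line at t=0.9238, next y-line at t=0.9000; Δt_x=1.1547, Δt_y=2.0000
    y: enter (1,6) at t=0.9000
    x: enter (0,6) at t=0.9238 ← occupied
  → r_4 = 0.9238
beam 5: φ=90°, α=255°
  dir = (cos 255°, sin 255°) = (-0.2588, -0.9659); from cell (1,7)
  next x-line at t=3.0910, next y-line at t=0.4659; Δt_x=3.8637, Δt_y=1.0353
    y: enter (1,6) at t=0.4659
    y: enter (1,5) at t=1.5012
    y: enter (1,4) at t=2.5364
    x: enter (0,4) at t=3.0910 ← occupied
  → r_5 = 3.0910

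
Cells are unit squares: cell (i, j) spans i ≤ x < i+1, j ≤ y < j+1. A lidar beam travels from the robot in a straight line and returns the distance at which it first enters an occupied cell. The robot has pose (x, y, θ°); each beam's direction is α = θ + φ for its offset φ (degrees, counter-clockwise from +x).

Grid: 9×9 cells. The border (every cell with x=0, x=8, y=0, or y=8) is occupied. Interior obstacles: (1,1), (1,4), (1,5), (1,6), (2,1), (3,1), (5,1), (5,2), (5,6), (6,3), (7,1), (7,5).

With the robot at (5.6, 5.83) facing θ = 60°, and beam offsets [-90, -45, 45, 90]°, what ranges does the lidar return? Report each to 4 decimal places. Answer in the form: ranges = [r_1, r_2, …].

beam 1: φ=-90°, α=330°
  dir = (cos 330°, sin 330°) = (0.8660, -0.5000); from cell (5,5)
  next x-line at t=0.4619, next y-line at t=1.6600; Δt_x=1.1547, Δt_y=2.0000
    x: enter (6,5) at t=0.4619
    x: enter (7,5) at t=1.6166 ← occupied
  → r_1 = 1.6166
beam 2: φ=-45°, α=15°
  dir = (cos 15°, sin 15°) = (0.9659, 0.2588); from cell (5,5)
  next x-line at t=0.4141, next y-line at t=0.6568; Δt_x=1.0353, Δt_y=3.8637
    x: enter (6,5) at t=0.4141
    y: enter (6,6) at t=0.6568
    x: enter (7,6) at t=1.4494
    x: enter (8,6) at t=2.4847 ← occupied
  → r_2 = 2.4847
beam 3: φ=45°, α=105°
  dir = (cos 105°, sin 105°) = (-0.2588, 0.9659); from cell (5,5)
  next x-line at t=2.3182, next y-line at t=0.1760; Δt_x=3.8637, Δt_y=1.0353
    y: enter (5,6) at t=0.1760 ← occupied
  → r_3 = 0.1760
beam 4: φ=90°, α=150°
  dir = (cos 150°, sin 150°) = (-0.8660, 0.5000); from cell (5,5)
  next x-line at t=0.6928, next y-line at t=0.3400; Δt_x=1.1547, Δt_y=2.0000
    y: enter (5,6) at t=0.3400 ← occupied
  → r_4 = 0.3400

ranges = [1.6166, 2.4847, 0.1760, 0.3400]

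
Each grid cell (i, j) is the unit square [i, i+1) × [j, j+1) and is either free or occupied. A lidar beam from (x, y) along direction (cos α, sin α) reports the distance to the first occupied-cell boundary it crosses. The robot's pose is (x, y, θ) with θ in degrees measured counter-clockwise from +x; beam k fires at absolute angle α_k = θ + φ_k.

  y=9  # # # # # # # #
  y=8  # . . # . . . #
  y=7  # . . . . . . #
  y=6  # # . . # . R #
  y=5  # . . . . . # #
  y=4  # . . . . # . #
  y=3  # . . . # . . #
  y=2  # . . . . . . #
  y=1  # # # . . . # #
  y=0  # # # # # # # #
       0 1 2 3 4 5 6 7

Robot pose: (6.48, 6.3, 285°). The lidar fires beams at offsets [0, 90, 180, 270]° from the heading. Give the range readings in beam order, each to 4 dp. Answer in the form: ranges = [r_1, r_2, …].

ranges = [0.3106, 0.5383, 2.7952, 5.6733]

beam 1: φ=0°, α=285°
  dir = (cos 285°, sin 285°) = (0.2588, -0.9659); from cell (6,6)
  next x-line at t=2.0091, next y-line at t=0.3106; Δt_x=3.8637, Δt_y=1.0353
    y: enter (6,5) at t=0.3106 ← occupied
  → r_1 = 0.3106
beam 2: φ=90°, α=15°
  dir = (cos 15°, sin 15°) = (0.9659, 0.2588); from cell (6,6)
  next x-line at t=0.5383, next y-line at t=2.7046; Δt_x=1.0353, Δt_y=3.8637
    x: enter (7,6) at t=0.5383 ← occupied
  → r_2 = 0.5383
beam 3: φ=180°, α=105°
  dir = (cos 105°, sin 105°) = (-0.2588, 0.9659); from cell (6,6)
  next x-line at t=1.8546, next y-line at t=0.7247; Δt_x=3.8637, Δt_y=1.0353
    y: enter (6,7) at t=0.7247
    y: enter (6,8) at t=1.7600
    x: enter (5,8) at t=1.8546
    y: enter (5,9) at t=2.7952 ← occupied
  → r_3 = 2.7952
beam 4: φ=270°, α=195°
  dir = (cos 195°, sin 195°) = (-0.9659, -0.2588); from cell (6,6)
  next x-line at t=0.4969, next y-line at t=1.1591; Δt_x=1.0353, Δt_y=3.8637
    x: enter (5,6) at t=0.4969
    y: enter (5,5) at t=1.1591
    x: enter (4,5) at t=1.5322
    x: enter (3,5) at t=2.5675
    x: enter (2,5) at t=3.6028
    x: enter (1,5) at t=4.6380
    y: enter (1,4) at t=5.0228
    x: enter (0,4) at t=5.6733 ← occupied
  → r_4 = 5.6733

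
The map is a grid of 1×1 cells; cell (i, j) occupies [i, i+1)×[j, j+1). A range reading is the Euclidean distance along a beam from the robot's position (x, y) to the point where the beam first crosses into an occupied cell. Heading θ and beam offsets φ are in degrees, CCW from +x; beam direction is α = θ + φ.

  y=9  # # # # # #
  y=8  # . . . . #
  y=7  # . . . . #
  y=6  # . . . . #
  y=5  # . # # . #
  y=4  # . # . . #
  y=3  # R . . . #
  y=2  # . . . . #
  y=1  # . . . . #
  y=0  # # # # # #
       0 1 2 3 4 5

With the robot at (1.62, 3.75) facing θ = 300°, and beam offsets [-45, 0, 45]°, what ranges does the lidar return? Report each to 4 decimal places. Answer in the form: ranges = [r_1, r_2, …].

beam 1: φ=-45°, α=255°
  dir = (cos 255°, sin 255°) = (-0.2588, -0.9659); from cell (1,3)
  next x-line at t=2.3955, next y-line at t=0.7765; Δt_x=3.8637, Δt_y=1.0353
    y: enter (1,2) at t=0.7765
    y: enter (1,1) at t=1.8117
    x: enter (0,1) at t=2.3955 ← occupied
  → r_1 = 2.3955
beam 2: φ=0°, α=300°
  dir = (cos 300°, sin 300°) = (0.5000, -0.8660); from cell (1,3)
  next x-line at t=0.7600, next y-line at t=0.8660; Δt_x=2.0000, Δt_y=1.1547
    x: enter (2,3) at t=0.7600
    y: enter (2,2) at t=0.8660
    y: enter (2,1) at t=2.0207
    x: enter (3,1) at t=2.7600
    y: enter (3,0) at t=3.1754 ← occupied
  → r_2 = 3.1754
beam 3: φ=45°, α=345°
  dir = (cos 345°, sin 345°) = (0.9659, -0.2588); from cell (1,3)
  next x-line at t=0.3934, next y-line at t=2.8978; Δt_x=1.0353, Δt_y=3.8637
    x: enter (2,3) at t=0.3934
    x: enter (3,3) at t=1.4287
    x: enter (4,3) at t=2.4640
    y: enter (4,2) at t=2.8978
    x: enter (5,2) at t=3.4992 ← occupied
  → r_3 = 3.4992

ranges = [2.3955, 3.1754, 3.4992]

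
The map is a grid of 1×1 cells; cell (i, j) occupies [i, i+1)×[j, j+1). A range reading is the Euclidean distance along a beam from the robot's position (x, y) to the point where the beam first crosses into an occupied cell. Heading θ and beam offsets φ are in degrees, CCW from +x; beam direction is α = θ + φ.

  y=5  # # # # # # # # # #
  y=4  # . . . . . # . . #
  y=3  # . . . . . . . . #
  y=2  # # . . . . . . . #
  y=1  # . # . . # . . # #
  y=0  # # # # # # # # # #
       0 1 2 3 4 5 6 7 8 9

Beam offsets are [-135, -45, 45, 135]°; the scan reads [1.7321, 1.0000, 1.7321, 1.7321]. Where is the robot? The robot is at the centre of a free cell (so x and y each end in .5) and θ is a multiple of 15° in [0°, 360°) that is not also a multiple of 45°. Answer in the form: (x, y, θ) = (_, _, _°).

The pose lattice has 27·16 = 432 candidates. Test each by forward raycasting.
  (3.5, 4.5, 240°): beam 1 = 0.5176 ≠ 1.7321 ✗
  (8.5, 4.5, 285°): beam 1 = 1.0000 ≠ 1.7321 ✗
  (1.5, 1.5, 120°): beam 1 = 0.5176 ≠ 1.7321 ✗
  …
  (7.5, 2.5, 345°): r_1=1.7321, r_2=1.0000, r_3=1.7321, r_4=1.7321 — all match ✓
Only this pose fits every beam.

(x, y, θ) = (7.5, 2.5, 345°)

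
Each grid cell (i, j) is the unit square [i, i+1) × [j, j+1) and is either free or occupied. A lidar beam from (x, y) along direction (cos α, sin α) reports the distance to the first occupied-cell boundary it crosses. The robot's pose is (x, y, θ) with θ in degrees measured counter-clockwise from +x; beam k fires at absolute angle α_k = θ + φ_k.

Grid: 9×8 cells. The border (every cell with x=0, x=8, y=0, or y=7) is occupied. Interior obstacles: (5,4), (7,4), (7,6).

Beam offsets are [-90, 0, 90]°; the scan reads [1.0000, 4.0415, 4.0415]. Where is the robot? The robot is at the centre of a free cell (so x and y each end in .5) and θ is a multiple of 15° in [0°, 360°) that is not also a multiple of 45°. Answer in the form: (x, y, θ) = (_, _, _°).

(x, y, θ) = (4.5, 3.5, 120°)

The pose lattice has 39·16 = 624 candidates. Test each by forward raycasting.
  (2.5, 6.5, 60°): beam 1 = 3.0000 ≠ 1.0000 ✗
  (5.5, 2.5, 60°): beam 1 = 2.8868 ≠ 1.0000 ✗
  (7.5, 3.5, 75°): beam 1 = 0.5176 ≠ 1.0000 ✗
  (5.5, 2.5, 165°): beam 1 = 1.5529 ≠ 1.0000 ✗
  …
  (4.5, 3.5, 120°): r_1=1.0000, r_2=4.0415, r_3=4.0415 — all match ✓
No second candidate reproduces the full scan.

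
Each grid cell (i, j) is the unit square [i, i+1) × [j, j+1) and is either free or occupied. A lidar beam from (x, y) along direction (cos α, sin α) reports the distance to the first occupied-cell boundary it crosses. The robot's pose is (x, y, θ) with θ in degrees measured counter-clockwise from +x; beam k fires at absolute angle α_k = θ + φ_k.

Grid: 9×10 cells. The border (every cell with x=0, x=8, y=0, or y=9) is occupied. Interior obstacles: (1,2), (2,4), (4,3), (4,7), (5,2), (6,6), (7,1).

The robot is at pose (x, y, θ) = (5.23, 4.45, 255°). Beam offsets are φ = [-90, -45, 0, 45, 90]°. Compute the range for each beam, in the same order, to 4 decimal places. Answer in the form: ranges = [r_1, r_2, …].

beam 1: φ=-90°, α=165°
  d=(-0.9659,0.2588)  start (5,4)  tX=0.2381 tY=2.1250  stride 1/|dx|=1.0353 1/|dy|=3.8637
    cross x-line → (4,4), t=0.2381
    cross x-line → (3,4), t=1.2734
    cross y-line → (3,5), t=2.1250
    cross x-line → (2,5), t=2.3087
    cross x-line → (1,5), t=3.3439
    cross x-line → (0,5), t=4.3792 (wall)
  → r_1 = 4.3792
beam 2: φ=-45°, α=210°
  d=(-0.8660,-0.5000)  start (5,4)  tX=0.2656 tY=0.9000  stride 1/|dx|=1.1547 1/|dy|=2.0000
    cross x-line → (4,4), t=0.2656
    cross y-line → (4,3), t=0.9000 (wall)
  → r_2 = 0.9000
beam 3: φ=0°, α=255°
  d=(-0.2588,-0.9659)  start (5,4)  tX=0.8887 tY=0.4659  stride 1/|dx|=3.8637 1/|dy|=1.0353
    cross y-line → (5,3), t=0.4659
    cross x-line → (4,3), t=0.8887 (wall)
  → r_3 = 0.8887
beam 4: φ=45°, α=300°
  d=(0.5000,-0.8660)  start (5,4)  tX=1.5400 tY=0.5196  stride 1/|dx|=2.0000 1/|dy|=1.1547
    cross y-line → (5,3), t=0.5196
    cross x-line → (6,3), t=1.5400
    cross y-line → (6,2), t=1.6743
    cross y-line → (6,1), t=2.8290
    cross x-line → (7,1), t=3.5400 (wall)
  → r_4 = 3.5400
beam 5: φ=90°, α=345°
  d=(0.9659,-0.2588)  start (5,4)  tX=0.7972 tY=1.7387  stride 1/|dx|=1.0353 1/|dy|=3.8637
    cross x-line → (6,4), t=0.7972
    cross y-line → (6,3), t=1.7387
    cross x-line → (7,3), t=1.8324
    cross x-line → (8,3), t=2.8677 (wall)
  → r_5 = 2.8677

ranges = [4.3792, 0.9000, 0.8887, 3.5400, 2.8677]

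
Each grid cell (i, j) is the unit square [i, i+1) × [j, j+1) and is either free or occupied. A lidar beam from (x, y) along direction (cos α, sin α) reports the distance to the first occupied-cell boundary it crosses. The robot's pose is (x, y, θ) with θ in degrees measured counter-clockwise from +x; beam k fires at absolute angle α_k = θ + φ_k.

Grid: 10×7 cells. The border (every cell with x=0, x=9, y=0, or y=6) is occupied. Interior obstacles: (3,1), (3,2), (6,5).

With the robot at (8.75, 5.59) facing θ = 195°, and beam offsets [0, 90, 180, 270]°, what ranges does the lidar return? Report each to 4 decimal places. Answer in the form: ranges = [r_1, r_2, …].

ranges = [1.8117, 0.9659, 0.2588, 0.4245]

beam 1: φ=0°, α=195°
  d=(-0.9659,-0.2588)  start (8,5)  tX=0.7765 tY=2.2796  stride 1/|dx|=1.0353 1/|dy|=3.8637
    cross x-line → (7,5), t=0.7765
    cross x-line → (6,5), t=1.8117 (wall)
  → r_1 = 1.8117
beam 2: φ=90°, α=285°
  d=(0.2588,-0.9659)  start (8,5)  tX=0.9659 tY=0.6108  stride 1/|dx|=3.8637 1/|dy|=1.0353
    cross y-line → (8,4), t=0.6108
    cross x-line → (9,4), t=0.9659 (wall)
  → r_2 = 0.9659
beam 3: φ=180°, α=15°
  d=(0.9659,0.2588)  start (8,5)  tX=0.2588 tY=1.5841  stride 1/|dx|=1.0353 1/|dy|=3.8637
    cross x-line → (9,5), t=0.2588 (wall)
  → r_3 = 0.2588
beam 4: φ=270°, α=105°
  d=(-0.2588,0.9659)  start (8,5)  tX=2.8978 tY=0.4245  stride 1/|dx|=3.8637 1/|dy|=1.0353
    cross y-line → (8,6), t=0.4245 (wall)
  → r_4 = 0.4245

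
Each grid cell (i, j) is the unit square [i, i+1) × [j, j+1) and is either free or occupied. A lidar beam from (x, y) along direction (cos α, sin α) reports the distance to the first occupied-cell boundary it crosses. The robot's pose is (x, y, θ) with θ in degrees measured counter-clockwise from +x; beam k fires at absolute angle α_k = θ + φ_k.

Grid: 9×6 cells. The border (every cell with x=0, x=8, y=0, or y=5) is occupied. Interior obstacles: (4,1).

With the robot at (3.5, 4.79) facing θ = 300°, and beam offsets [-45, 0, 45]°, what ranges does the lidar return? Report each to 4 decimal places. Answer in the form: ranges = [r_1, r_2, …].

ranges = [3.9237, 4.3763, 4.6587]

beam 1: φ=-45°, α=255°
  dir = (cos 255°, sin 255°) = (-0.2588, -0.9659); from cell (3,4)
  next x-line at t=1.9319, next y-line at t=0.8179; Δt_x=3.8637, Δt_y=1.0353
    y: enter (3,3) at t=0.8179
    y: enter (3,2) at t=1.8531
    x: enter (2,2) at t=1.9319
    y: enter (2,1) at t=2.8884
    y: enter (2,0) at t=3.9237 ← occupied
  → r_1 = 3.9237
beam 2: φ=0°, α=300°
  dir = (cos 300°, sin 300°) = (0.5000, -0.8660); from cell (3,4)
  next x-line at t=1.0000, next y-line at t=0.9122; Δt_x=2.0000, Δt_y=1.1547
    y: enter (3,3) at t=0.9122
    x: enter (4,3) at t=1.0000
    y: enter (4,2) at t=2.0669
    x: enter (5,2) at t=3.0000
    y: enter (5,1) at t=3.2216
    y: enter (5,0) at t=4.3763 ← occupied
  → r_2 = 4.3763
beam 3: φ=45°, α=345°
  dir = (cos 345°, sin 345°) = (0.9659, -0.2588); from cell (3,4)
  next x-line at t=0.5176, next y-line at t=3.0523; Δt_x=1.0353, Δt_y=3.8637
    x: enter (4,4) at t=0.5176
    x: enter (5,4) at t=1.5529
    x: enter (6,4) at t=2.5882
    y: enter (6,3) at t=3.0523
    x: enter (7,3) at t=3.6235
    x: enter (8,3) at t=4.6587 ← occupied
  → r_3 = 4.6587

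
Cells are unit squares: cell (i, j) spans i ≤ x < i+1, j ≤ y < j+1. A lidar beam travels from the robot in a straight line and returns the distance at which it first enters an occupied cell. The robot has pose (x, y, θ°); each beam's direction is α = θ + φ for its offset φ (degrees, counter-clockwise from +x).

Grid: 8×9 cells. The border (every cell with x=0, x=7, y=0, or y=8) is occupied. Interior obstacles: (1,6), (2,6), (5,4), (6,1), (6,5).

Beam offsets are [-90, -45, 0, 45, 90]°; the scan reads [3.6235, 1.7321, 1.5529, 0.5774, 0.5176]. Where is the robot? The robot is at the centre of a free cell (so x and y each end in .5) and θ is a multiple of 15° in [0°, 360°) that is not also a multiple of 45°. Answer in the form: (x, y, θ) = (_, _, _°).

Enumerate (i+0.5, j+0.5, θ) over the 37 free cells and 16 admissible headings. For each, cast all 5 beams and compare to the given ranges.
  (4.5, 2.5, 330°): beam 1 = 1.7321 ≠ 3.6235 ✗
  (3.5, 4.5, 300°): beam 1 = 2.8868 ≠ 3.6235 ✗
  (1.5, 2.5, 60°): beam 1 = 3.0000 ≠ 3.6235 ✗
  …
  (3.5, 6.5, 105°): r_1=3.6235, r_2=1.7321, r_3=1.5529, r_4=0.5774, r_5=0.5176 — all match ✓
No second candidate reproduces the full scan.

(x, y, θ) = (3.5, 6.5, 105°)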